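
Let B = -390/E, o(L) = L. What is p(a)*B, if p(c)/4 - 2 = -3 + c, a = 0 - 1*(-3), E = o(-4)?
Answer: 780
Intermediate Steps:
E = -4
a = 3 (a = 0 + 3 = 3)
B = 195/2 (B = -390/(-4) = -390*(-1/4) = 195/2 ≈ 97.500)
p(c) = -4 + 4*c (p(c) = 8 + 4*(-3 + c) = 8 + (-12 + 4*c) = -4 + 4*c)
p(a)*B = (-4 + 4*3)*(195/2) = (-4 + 12)*(195/2) = 8*(195/2) = 780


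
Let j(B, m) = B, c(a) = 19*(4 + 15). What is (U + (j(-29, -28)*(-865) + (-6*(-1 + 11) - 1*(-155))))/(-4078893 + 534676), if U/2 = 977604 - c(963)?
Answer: -1979666/3544217 ≈ -0.55856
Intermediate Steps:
c(a) = 361 (c(a) = 19*19 = 361)
U = 1954486 (U = 2*(977604 - 1*361) = 2*(977604 - 361) = 2*977243 = 1954486)
(U + (j(-29, -28)*(-865) + (-6*(-1 + 11) - 1*(-155))))/(-4078893 + 534676) = (1954486 + (-29*(-865) + (-6*(-1 + 11) - 1*(-155))))/(-4078893 + 534676) = (1954486 + (25085 + (-6*10 + 155)))/(-3544217) = (1954486 + (25085 + (-60 + 155)))*(-1/3544217) = (1954486 + (25085 + 95))*(-1/3544217) = (1954486 + 25180)*(-1/3544217) = 1979666*(-1/3544217) = -1979666/3544217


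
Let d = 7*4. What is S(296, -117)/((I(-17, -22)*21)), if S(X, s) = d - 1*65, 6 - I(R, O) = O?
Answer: -37/588 ≈ -0.062925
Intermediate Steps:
I(R, O) = 6 - O
d = 28
S(X, s) = -37 (S(X, s) = 28 - 1*65 = 28 - 65 = -37)
S(296, -117)/((I(-17, -22)*21)) = -37*1/(21*(6 - 1*(-22))) = -37*1/(21*(6 + 22)) = -37/(28*21) = -37/588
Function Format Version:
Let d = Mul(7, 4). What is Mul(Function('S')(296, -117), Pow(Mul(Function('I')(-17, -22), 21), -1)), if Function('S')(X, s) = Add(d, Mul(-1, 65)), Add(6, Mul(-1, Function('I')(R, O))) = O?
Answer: Rational(-37, 588) ≈ -0.062925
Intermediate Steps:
Function('I')(R, O) = Add(6, Mul(-1, O))
d = 28
Function('S')(X, s) = -37 (Function('S')(X, s) = Add(28, Mul(-1, 65)) = Add(28, -65) = -37)
Mul(Function('S')(296, -117), Pow(Mul(Function('I')(-17, -22), 21), -1)) = Mul(-37, Pow(Mul(Add(6, Mul(-1, -22)), 21), -1)) = Mul(-37, Pow(Mul(Add(6, 22), 21), -1)) = Mul(-37, Pow(Mul(28, 21), -1)) = Mul(-37, Pow(588, -1)) = Mul(-37, Rational(1, 588)) = Rational(-37, 588)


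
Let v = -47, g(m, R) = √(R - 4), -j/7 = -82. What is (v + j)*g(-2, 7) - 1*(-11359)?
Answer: 11359 + 527*√3 ≈ 12272.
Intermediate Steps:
j = 574 (j = -7*(-82) = 574)
g(m, R) = √(-4 + R)
(v + j)*g(-2, 7) - 1*(-11359) = (-47 + 574)*√(-4 + 7) - 1*(-11359) = 527*√3 + 11359 = 11359 + 527*√3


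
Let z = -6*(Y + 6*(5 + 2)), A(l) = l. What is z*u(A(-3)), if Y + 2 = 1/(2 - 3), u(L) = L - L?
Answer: 0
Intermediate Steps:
u(L) = 0
Y = -3 (Y = -2 + 1/(2 - 3) = -2 + 1/(-1) = -2 - 1 = -3)
z = -234 (z = -6*(-3 + 6*(5 + 2)) = -6*(-3 + 6*7) = -6*(-3 + 42) = -6*39 = -234)
z*u(A(-3)) = -234*0 = 0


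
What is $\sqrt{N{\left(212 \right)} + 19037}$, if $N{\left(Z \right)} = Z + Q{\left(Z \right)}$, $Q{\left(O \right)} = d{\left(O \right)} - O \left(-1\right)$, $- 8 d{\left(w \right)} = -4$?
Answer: $\frac{\sqrt{77846}}{2} \approx 139.5$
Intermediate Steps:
$d{\left(w \right)} = \frac{1}{2}$ ($d{\left(w \right)} = \left(- \frac{1}{8}\right) \left(-4\right) = \frac{1}{2}$)
$Q{\left(O \right)} = \frac{1}{2} + O$ ($Q{\left(O \right)} = \frac{1}{2} - O \left(-1\right) = \frac{1}{2} - - O = \frac{1}{2} + O$)
$N{\left(Z \right)} = \frac{1}{2} + 2 Z$ ($N{\left(Z \right)} = Z + \left(\frac{1}{2} + Z\right) = \frac{1}{2} + 2 Z$)
$\sqrt{N{\left(212 \right)} + 19037} = \sqrt{\left(\frac{1}{2} + 2 \cdot 212\right) + 19037} = \sqrt{\left(\frac{1}{2} + 424\right) + 19037} = \sqrt{\frac{849}{2} + 19037} = \sqrt{\frac{38923}{2}} = \frac{\sqrt{77846}}{2}$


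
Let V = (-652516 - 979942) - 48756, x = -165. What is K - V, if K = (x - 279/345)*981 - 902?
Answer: 174530172/115 ≈ 1.5177e+6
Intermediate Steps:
K = -18809438/115 (K = (-165 - 279/345)*981 - 902 = (-165 - 279*1/345)*981 - 902 = (-165 - 93/115)*981 - 902 = -19068/115*981 - 902 = -18705708/115 - 902 = -18809438/115 ≈ -1.6356e+5)
V = -1681214 (V = -1632458 - 48756 = -1681214)
K - V = -18809438/115 - 1*(-1681214) = -18809438/115 + 1681214 = 174530172/115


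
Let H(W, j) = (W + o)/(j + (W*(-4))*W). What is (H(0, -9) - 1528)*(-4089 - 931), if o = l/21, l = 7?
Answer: 207110140/27 ≈ 7.6707e+6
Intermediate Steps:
o = ⅓ (o = 7/21 = 7*(1/21) = ⅓ ≈ 0.33333)
H(W, j) = (⅓ + W)/(j - 4*W²) (H(W, j) = (W + ⅓)/(j + (W*(-4))*W) = (⅓ + W)/(j + (-4*W)*W) = (⅓ + W)/(j - 4*W²))
(H(0, -9) - 1528)*(-4089 - 931) = ((⅓ + 0)/(-9 - 4*0²) - 1528)*(-4089 - 931) = ((⅓)/(-9 - 4*0) - 1528)*(-5020) = ((⅓)/(-9 + 0) - 1528)*(-5020) = ((⅓)/(-9) - 1528)*(-5020) = (-⅑*⅓ - 1528)*(-5020) = (-1/27 - 1528)*(-5020) = -41257/27*(-5020) = 207110140/27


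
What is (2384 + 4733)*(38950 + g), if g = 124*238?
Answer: 487244054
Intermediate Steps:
g = 29512
(2384 + 4733)*(38950 + g) = (2384 + 4733)*(38950 + 29512) = 7117*68462 = 487244054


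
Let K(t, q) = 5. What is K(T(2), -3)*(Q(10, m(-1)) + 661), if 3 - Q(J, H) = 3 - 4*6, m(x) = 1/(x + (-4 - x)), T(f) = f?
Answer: 3425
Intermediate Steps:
m(x) = -¼ (m(x) = 1/(-4) = -¼)
Q(J, H) = 24 (Q(J, H) = 3 - (3 - 4*6) = 3 - (3 - 24) = 3 - 1*(-21) = 3 + 21 = 24)
K(T(2), -3)*(Q(10, m(-1)) + 661) = 5*(24 + 661) = 5*685 = 3425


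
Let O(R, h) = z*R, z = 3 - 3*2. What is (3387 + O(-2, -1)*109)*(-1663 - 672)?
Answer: -9435735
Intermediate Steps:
z = -3 (z = 3 - 6 = -3)
O(R, h) = -3*R
(3387 + O(-2, -1)*109)*(-1663 - 672) = (3387 - 3*(-2)*109)*(-1663 - 672) = (3387 + 6*109)*(-2335) = (3387 + 654)*(-2335) = 4041*(-2335) = -9435735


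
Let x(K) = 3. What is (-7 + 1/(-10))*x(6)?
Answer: -213/10 ≈ -21.300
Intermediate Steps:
(-7 + 1/(-10))*x(6) = (-7 + 1/(-10))*3 = (-7 + 1*(-1/10))*3 = (-7 - 1/10)*3 = -71/10*3 = -213/10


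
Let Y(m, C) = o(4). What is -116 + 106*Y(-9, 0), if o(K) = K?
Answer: 308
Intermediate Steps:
Y(m, C) = 4
-116 + 106*Y(-9, 0) = -116 + 106*4 = -116 + 424 = 308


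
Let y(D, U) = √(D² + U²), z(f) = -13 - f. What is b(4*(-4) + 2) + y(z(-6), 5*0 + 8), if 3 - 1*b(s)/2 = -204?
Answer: 414 + √113 ≈ 424.63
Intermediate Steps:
b(s) = 414 (b(s) = 6 - 2*(-204) = 6 + 408 = 414)
b(4*(-4) + 2) + y(z(-6), 5*0 + 8) = 414 + √((-13 - 1*(-6))² + (5*0 + 8)²) = 414 + √((-13 + 6)² + (0 + 8)²) = 414 + √((-7)² + 8²) = 414 + √(49 + 64) = 414 + √113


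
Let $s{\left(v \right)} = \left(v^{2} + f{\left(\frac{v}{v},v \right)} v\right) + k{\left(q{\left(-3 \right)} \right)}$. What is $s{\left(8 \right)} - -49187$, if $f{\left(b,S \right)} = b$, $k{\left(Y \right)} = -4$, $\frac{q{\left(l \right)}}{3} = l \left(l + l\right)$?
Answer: $49255$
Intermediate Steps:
$q{\left(l \right)} = 6 l^{2}$ ($q{\left(l \right)} = 3 l \left(l + l\right) = 3 l 2 l = 3 \cdot 2 l^{2} = 6 l^{2}$)
$s{\left(v \right)} = -4 + v + v^{2}$ ($s{\left(v \right)} = \left(v^{2} + \frac{v}{v} v\right) - 4 = \left(v^{2} + 1 v\right) - 4 = \left(v^{2} + v\right) - 4 = \left(v + v^{2}\right) - 4 = -4 + v + v^{2}$)
$s{\left(8 \right)} - -49187 = \left(-4 + 8 + 8^{2}\right) - -49187 = \left(-4 + 8 + 64\right) + 49187 = 68 + 49187 = 49255$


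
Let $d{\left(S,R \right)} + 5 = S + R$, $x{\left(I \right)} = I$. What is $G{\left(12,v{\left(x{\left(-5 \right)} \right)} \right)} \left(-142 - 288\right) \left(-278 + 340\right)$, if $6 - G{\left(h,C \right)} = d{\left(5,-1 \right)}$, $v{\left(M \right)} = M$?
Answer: $-186620$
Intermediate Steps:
$d{\left(S,R \right)} = -5 + R + S$ ($d{\left(S,R \right)} = -5 + \left(S + R\right) = -5 + \left(R + S\right) = -5 + R + S$)
$G{\left(h,C \right)} = 7$ ($G{\left(h,C \right)} = 6 - \left(-5 - 1 + 5\right) = 6 - -1 = 6 + 1 = 7$)
$G{\left(12,v{\left(x{\left(-5 \right)} \right)} \right)} \left(-142 - 288\right) \left(-278 + 340\right) = 7 \left(-142 - 288\right) \left(-278 + 340\right) = 7 \left(\left(-430\right) 62\right) = 7 \left(-26660\right) = -186620$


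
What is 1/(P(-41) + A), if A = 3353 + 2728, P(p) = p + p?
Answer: 1/5999 ≈ 0.00016669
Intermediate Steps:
P(p) = 2*p
A = 6081
1/(P(-41) + A) = 1/(2*(-41) + 6081) = 1/(-82 + 6081) = 1/5999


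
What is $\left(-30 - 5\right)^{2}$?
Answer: $1225$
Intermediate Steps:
$\left(-30 - 5\right)^{2} = \left(-35\right)^{2} = 1225$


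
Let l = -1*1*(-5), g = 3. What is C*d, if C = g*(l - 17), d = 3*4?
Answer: -432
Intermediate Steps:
l = 5 (l = -1*(-5) = 5)
d = 12
C = -36 (C = 3*(5 - 17) = 3*(-12) = -36)
C*d = -36*12 = -432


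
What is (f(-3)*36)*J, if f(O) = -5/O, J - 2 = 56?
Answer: 3480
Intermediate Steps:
J = 58 (J = 2 + 56 = 58)
(f(-3)*36)*J = (-5/(-3)*36)*58 = (-5*(-⅓)*36)*58 = ((5/3)*36)*58 = 60*58 = 3480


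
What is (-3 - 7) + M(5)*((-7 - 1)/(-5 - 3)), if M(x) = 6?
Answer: -4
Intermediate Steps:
(-3 - 7) + M(5)*((-7 - 1)/(-5 - 3)) = (-3 - 7) + 6*((-7 - 1)/(-5 - 3)) = -10 + 6*(-8/(-8)) = -10 + 6*(-8*(-1/8)) = -10 + 6*1 = -10 + 6 = -4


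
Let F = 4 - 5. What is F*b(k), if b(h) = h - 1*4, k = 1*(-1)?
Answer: 5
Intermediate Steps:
F = -1
k = -1
b(h) = -4 + h (b(h) = h - 4 = -4 + h)
F*b(k) = -(-4 - 1) = -1*(-5) = 5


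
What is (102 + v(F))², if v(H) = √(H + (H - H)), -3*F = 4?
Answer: 31208/3 + 136*I*√3 ≈ 10403.0 + 235.56*I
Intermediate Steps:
F = -4/3 (F = -⅓*4 = -4/3 ≈ -1.3333)
v(H) = √H (v(H) = √(H + 0) = √H)
(102 + v(F))² = (102 + √(-4/3))² = (102 + 2*I*√3/3)²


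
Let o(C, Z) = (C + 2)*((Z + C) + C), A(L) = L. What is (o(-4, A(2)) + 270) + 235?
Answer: 517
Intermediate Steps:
o(C, Z) = (2 + C)*(Z + 2*C) (o(C, Z) = (2 + C)*((C + Z) + C) = (2 + C)*(Z + 2*C))
(o(-4, A(2)) + 270) + 235 = ((2*2 + 2*(-4)**2 + 4*(-4) - 4*2) + 270) + 235 = ((4 + 2*16 - 16 - 8) + 270) + 235 = ((4 + 32 - 16 - 8) + 270) + 235 = (12 + 270) + 235 = 282 + 235 = 517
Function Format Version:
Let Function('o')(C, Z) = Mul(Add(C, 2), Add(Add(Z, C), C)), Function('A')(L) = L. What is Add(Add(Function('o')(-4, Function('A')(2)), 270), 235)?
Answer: 517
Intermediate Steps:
Function('o')(C, Z) = Mul(Add(2, C), Add(Z, Mul(2, C))) (Function('o')(C, Z) = Mul(Add(2, C), Add(Add(C, Z), C)) = Mul(Add(2, C), Add(Z, Mul(2, C))))
Add(Add(Function('o')(-4, Function('A')(2)), 270), 235) = Add(Add(Add(Mul(2, 2), Mul(2, Pow(-4, 2)), Mul(4, -4), Mul(-4, 2)), 270), 235) = Add(Add(Add(4, Mul(2, 16), -16, -8), 270), 235) = Add(Add(Add(4, 32, -16, -8), 270), 235) = Add(Add(12, 270), 235) = Add(282, 235) = 517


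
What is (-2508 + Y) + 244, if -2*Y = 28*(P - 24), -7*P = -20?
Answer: -1968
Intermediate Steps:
P = 20/7 (P = -⅐*(-20) = 20/7 ≈ 2.8571)
Y = 296 (Y = -14*(20/7 - 24) = -14*(-148)/7 = -½*(-592) = 296)
(-2508 + Y) + 244 = (-2508 + 296) + 244 = -2212 + 244 = -1968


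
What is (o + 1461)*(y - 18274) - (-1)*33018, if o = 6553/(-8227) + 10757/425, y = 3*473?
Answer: -17486096339409/699295 ≈ -2.5005e+7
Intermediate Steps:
y = 1419
o = 85712814/3496475 (o = 6553*(-1/8227) + 10757*(1/425) = -6553/8227 + 10757/425 = 85712814/3496475 ≈ 24.514)
(o + 1461)*(y - 18274) - (-1)*33018 = (85712814/3496475 + 1461)*(1419 - 18274) - (-1)*33018 = (5194062789/3496475)*(-16855) - 1*(-33018) = -17509185661719/699295 + 33018 = -17486096339409/699295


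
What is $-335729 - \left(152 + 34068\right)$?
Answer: $-369949$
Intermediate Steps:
$-335729 - \left(152 + 34068\right) = -335729 - 34220 = -369949$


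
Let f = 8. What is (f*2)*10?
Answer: 160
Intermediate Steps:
(f*2)*10 = (8*2)*10 = 16*10 = 160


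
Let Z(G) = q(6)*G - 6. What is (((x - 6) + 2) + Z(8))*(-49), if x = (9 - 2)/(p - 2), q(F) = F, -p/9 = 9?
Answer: -154203/83 ≈ -1857.9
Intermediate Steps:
p = -81 (p = -9*9 = -81)
x = -7/83 (x = (9 - 2)/(-81 - 2) = 7/(-83) = 7*(-1/83) = -7/83 ≈ -0.084337)
Z(G) = -6 + 6*G (Z(G) = 6*G - 6 = -6 + 6*G)
(((x - 6) + 2) + Z(8))*(-49) = (((-7/83 - 6) + 2) + (-6 + 6*8))*(-49) = ((-505/83 + 2) + (-6 + 48))*(-49) = (-339/83 + 42)*(-49) = (3147/83)*(-49) = -154203/83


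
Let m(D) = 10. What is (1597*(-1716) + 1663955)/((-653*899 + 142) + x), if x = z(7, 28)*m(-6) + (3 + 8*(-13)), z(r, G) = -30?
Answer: 1076497/587306 ≈ 1.8329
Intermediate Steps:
x = -401 (x = -30*10 + (3 + 8*(-13)) = -300 + (3 - 104) = -300 - 101 = -401)
(1597*(-1716) + 1663955)/((-653*899 + 142) + x) = (1597*(-1716) + 1663955)/((-653*899 + 142) - 401) = (-2740452 + 1663955)/((-587047 + 142) - 401) = -1076497/(-586905 - 401) = -1076497/(-587306) = -1076497*(-1/587306) = 1076497/587306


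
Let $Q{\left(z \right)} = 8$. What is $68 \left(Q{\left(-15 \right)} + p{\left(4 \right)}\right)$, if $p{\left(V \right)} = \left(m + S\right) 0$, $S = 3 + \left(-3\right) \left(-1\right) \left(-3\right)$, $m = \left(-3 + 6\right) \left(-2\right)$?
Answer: $544$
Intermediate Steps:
$m = -6$ ($m = 3 \left(-2\right) = -6$)
$S = -6$ ($S = 3 + 3 \left(-3\right) = 3 - 9 = -6$)
$p{\left(V \right)} = 0$ ($p{\left(V \right)} = \left(-6 - 6\right) 0 = \left(-12\right) 0 = 0$)
$68 \left(Q{\left(-15 \right)} + p{\left(4 \right)}\right) = 68 \left(8 + 0\right) = 68 \cdot 8 = 544$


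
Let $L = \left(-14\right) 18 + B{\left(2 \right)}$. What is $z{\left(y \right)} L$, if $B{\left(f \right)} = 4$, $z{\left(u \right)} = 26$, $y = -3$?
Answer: $-6448$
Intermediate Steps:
$L = -248$ ($L = \left(-14\right) 18 + 4 = -252 + 4 = -248$)
$z{\left(y \right)} L = 26 \left(-248\right) = -6448$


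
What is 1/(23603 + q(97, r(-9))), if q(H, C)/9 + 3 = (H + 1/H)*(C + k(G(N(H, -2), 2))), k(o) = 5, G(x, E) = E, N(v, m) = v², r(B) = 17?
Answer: 97/4150052 ≈ 2.3373e-5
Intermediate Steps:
q(H, C) = -27 + 9*(5 + C)*(H + 1/H) (q(H, C) = -27 + 9*((H + 1/H)*(C + 5)) = -27 + 9*((H + 1/H)*(5 + C)) = -27 + 9*((5 + C)*(H + 1/H)) = -27 + 9*(5 + C)*(H + 1/H))
1/(23603 + q(97, r(-9))) = 1/(23603 + 9*(5 + 17 + 97*(-3 + 5*97 + 17*97))/97) = 1/(23603 + 9*(1/97)*(5 + 17 + 97*(-3 + 485 + 1649))) = 1/(23603 + 9*(1/97)*(5 + 17 + 97*2131)) = 1/(23603 + 9*(1/97)*(5 + 17 + 206707)) = 1/(23603 + 9*(1/97)*206729) = 1/(23603 + 1860561/97) = 1/(4150052/97) = 97/4150052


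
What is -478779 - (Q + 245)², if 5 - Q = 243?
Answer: -478828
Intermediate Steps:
Q = -238 (Q = 5 - 1*243 = 5 - 243 = -238)
-478779 - (Q + 245)² = -478779 - (-238 + 245)² = -478779 - 1*7² = -478779 - 1*49 = -478779 - 49 = -478828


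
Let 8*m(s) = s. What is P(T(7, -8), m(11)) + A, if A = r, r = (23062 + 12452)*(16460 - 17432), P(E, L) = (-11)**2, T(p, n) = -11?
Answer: -34519487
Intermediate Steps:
m(s) = s/8
P(E, L) = 121
r = -34519608 (r = 35514*(-972) = -34519608)
A = -34519608
P(T(7, -8), m(11)) + A = 121 - 34519608 = -34519487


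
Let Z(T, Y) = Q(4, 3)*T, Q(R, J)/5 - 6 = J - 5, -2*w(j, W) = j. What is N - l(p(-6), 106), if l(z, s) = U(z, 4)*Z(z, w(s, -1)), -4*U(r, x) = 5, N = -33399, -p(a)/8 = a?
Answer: -32199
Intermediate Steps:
w(j, W) = -j/2
Q(R, J) = 5 + 5*J (Q(R, J) = 30 + 5*(J - 5) = 30 + 5*(-5 + J) = 30 + (-25 + 5*J) = 5 + 5*J)
p(a) = -8*a
Z(T, Y) = 20*T (Z(T, Y) = (5 + 5*3)*T = (5 + 15)*T = 20*T)
U(r, x) = -5/4 (U(r, x) = -¼*5 = -5/4)
l(z, s) = -25*z
N - l(p(-6), 106) = -33399 - (-25)*(-8*(-6)) = -33399 - (-25)*48 = -33399 - 1*(-1200) = -33399 + 1200 = -32199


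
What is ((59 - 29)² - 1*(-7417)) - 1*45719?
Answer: -37402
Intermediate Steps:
((59 - 29)² - 1*(-7417)) - 1*45719 = (30² + 7417) - 45719 = (900 + 7417) - 45719 = 8317 - 45719 = -37402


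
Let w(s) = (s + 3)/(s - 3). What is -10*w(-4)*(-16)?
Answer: 160/7 ≈ 22.857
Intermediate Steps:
w(s) = (3 + s)/(-3 + s)
-10*w(-4)*(-16) = -10*(3 - 4)/(-3 - 4)*(-16) = -10*(-1)/(-7)*(-16) = -(-10)*(-1)/7*(-16) = -10*⅐*(-16) = -10/7*(-16) = 160/7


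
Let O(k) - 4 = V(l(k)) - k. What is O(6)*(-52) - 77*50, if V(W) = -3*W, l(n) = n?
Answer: -2810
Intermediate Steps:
O(k) = 4 - 4*k (O(k) = 4 + (-3*k - k) = 4 - 4*k)
O(6)*(-52) - 77*50 = (4 - 4*6)*(-52) - 77*50 = (4 - 24)*(-52) - 3850 = -20*(-52) - 3850 = 1040 - 3850 = -2810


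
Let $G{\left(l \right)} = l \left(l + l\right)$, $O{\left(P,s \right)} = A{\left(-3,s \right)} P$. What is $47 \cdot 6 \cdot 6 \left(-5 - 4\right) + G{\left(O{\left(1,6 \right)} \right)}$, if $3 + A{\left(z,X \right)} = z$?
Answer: $-15156$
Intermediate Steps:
$A{\left(z,X \right)} = -3 + z$
$O{\left(P,s \right)} = - 6 P$ ($O{\left(P,s \right)} = \left(-3 - 3\right) P = - 6 P$)
$G{\left(l \right)} = 2 l^{2}$ ($G{\left(l \right)} = l 2 l = 2 l^{2}$)
$47 \cdot 6 \cdot 6 \left(-5 - 4\right) + G{\left(O{\left(1,6 \right)} \right)} = 47 \cdot 6 \cdot 6 \left(-5 - 4\right) + 2 \left(\left(-6\right) 1\right)^{2} = 47 \cdot 36 \left(-5 - 4\right) + 2 \left(-6\right)^{2} = 47 \cdot 36 \left(-9\right) + 2 \cdot 36 = 47 \left(-324\right) + 72 = -15228 + 72 = -15156$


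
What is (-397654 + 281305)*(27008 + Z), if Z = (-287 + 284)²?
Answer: -3143400933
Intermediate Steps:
Z = 9 (Z = (-3)² = 9)
(-397654 + 281305)*(27008 + Z) = (-397654 + 281305)*(27008 + 9) = -116349*27017 = -3143400933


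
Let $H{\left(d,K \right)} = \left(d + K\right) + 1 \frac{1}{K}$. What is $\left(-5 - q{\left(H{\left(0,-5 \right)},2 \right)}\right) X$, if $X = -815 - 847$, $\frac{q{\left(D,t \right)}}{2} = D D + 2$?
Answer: $\frac{2620974}{25} \approx 1.0484 \cdot 10^{5}$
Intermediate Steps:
$H{\left(d,K \right)} = K + d + \frac{1}{K}$ ($H{\left(d,K \right)} = \left(K + d\right) + \frac{1}{K} = K + d + \frac{1}{K}$)
$q{\left(D,t \right)} = 4 + 2 D^{2}$ ($q{\left(D,t \right)} = 2 \left(D D + 2\right) = 2 \left(D^{2} + 2\right) = 2 \left(2 + D^{2}\right) = 4 + 2 D^{2}$)
$X = -1662$
$\left(-5 - q{\left(H{\left(0,-5 \right)},2 \right)}\right) X = \left(-5 - \left(4 + 2 \left(-5 + 0 + \frac{1}{-5}\right)^{2}\right)\right) \left(-1662\right) = \left(-5 - \left(4 + 2 \left(-5 + 0 - \frac{1}{5}\right)^{2}\right)\right) \left(-1662\right) = \left(-5 - \left(4 + 2 \left(- \frac{26}{5}\right)^{2}\right)\right) \left(-1662\right) = \left(-5 - \left(4 + 2 \cdot \frac{676}{25}\right)\right) \left(-1662\right) = \left(-5 - \left(4 + \frac{1352}{25}\right)\right) \left(-1662\right) = \left(-5 - \frac{1452}{25}\right) \left(-1662\right) = \left(- \frac{1577}{25}\right) \left(-1662\right) = \frac{2620974}{25}$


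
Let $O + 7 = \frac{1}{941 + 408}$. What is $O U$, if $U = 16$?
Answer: $- \frac{151072}{1349} \approx -111.99$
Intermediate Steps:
$O = - \frac{9442}{1349}$ ($O = -7 + \frac{1}{941 + 408} = -7 + \frac{1}{1349} = - \frac{9442}{1349} \approx -6.9993$)
$O U = \left(- \frac{9442}{1349}\right) 16 = - \frac{151072}{1349}$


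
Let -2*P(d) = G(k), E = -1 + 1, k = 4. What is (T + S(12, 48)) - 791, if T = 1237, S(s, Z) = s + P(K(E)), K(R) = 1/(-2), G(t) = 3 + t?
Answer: 909/2 ≈ 454.50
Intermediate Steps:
E = 0
K(R) = -1/2
P(d) = -7/2 (P(d) = -(3 + 4)/2 = -1/2*7 = -7/2)
S(s, Z) = -7/2 + s (S(s, Z) = s - 7/2 = -7/2 + s)
(T + S(12, 48)) - 791 = (1237 + (-7/2 + 12)) - 791 = (1237 + 17/2) - 791 = 2491/2 - 791 = 909/2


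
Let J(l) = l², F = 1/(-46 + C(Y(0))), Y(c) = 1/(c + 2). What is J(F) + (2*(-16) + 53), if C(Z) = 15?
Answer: 20182/961 ≈ 21.001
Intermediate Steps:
Y(c) = 1/(2 + c)
F = -1/31 (F = 1/(-46 + 15) = 1/(-31) = -1/31 ≈ -0.032258)
J(F) + (2*(-16) + 53) = (-1/31)² + (2*(-16) + 53) = 1/961 + (-32 + 53) = 1/961 + 21 = 20182/961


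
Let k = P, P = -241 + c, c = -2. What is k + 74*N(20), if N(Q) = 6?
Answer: 201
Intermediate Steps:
P = -243 (P = -241 - 2 = -243)
k = -243
k + 74*N(20) = -243 + 74*6 = -243 + 444 = 201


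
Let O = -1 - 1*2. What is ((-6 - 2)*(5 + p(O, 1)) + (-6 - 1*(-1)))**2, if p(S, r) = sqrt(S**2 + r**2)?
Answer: 2665 + 720*sqrt(10) ≈ 4941.8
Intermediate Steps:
O = -3 (O = -1 - 2 = -3)
((-6 - 2)*(5 + p(O, 1)) + (-6 - 1*(-1)))**2 = ((-6 - 2)*(5 + sqrt((-3)**2 + 1**2)) + (-6 - 1*(-1)))**2 = (-8*(5 + sqrt(9 + 1)) + (-6 + 1))**2 = (-8*(5 + sqrt(10)) - 5)**2 = ((-40 - 8*sqrt(10)) - 5)**2 = (-45 - 8*sqrt(10))**2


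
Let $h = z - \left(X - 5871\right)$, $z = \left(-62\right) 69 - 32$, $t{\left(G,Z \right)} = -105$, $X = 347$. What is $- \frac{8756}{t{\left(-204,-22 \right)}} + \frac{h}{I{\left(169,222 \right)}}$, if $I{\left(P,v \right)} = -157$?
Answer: $\frac{1247222}{16485} \approx 75.658$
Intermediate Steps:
$z = -4310$ ($z = -4278 - 32 = -4310$)
$h = 1214$ ($h = -4310 - \left(347 - 5871\right) = -4310 - -5524 = -4310 + 5524 = 1214$)
$- \frac{8756}{t{\left(-204,-22 \right)}} + \frac{h}{I{\left(169,222 \right)}} = - \frac{8756}{-105} + \frac{1214}{-157} = \left(-8756\right) \left(- \frac{1}{105}\right) + 1214 \left(- \frac{1}{157}\right) = \frac{8756}{105} - \frac{1214}{157} = \frac{1247222}{16485}$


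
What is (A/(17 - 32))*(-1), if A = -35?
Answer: -7/3 ≈ -2.3333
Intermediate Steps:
(A/(17 - 32))*(-1) = (-35/(17 - 32))*(-1) = (-35/(-15))*(-1) = -1/15*(-35)*(-1) = (7/3)*(-1) = -7/3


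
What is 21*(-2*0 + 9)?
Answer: 189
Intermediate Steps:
21*(-2*0 + 9) = 21*(0 + 9) = 21*9 = 189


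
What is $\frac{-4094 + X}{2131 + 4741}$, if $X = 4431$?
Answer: $\frac{337}{6872} \approx 0.04904$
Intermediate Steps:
$\frac{-4094 + X}{2131 + 4741} = \frac{-4094 + 4431}{2131 + 4741} = \frac{337}{6872}$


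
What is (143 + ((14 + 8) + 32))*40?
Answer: 7880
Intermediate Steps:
(143 + ((14 + 8) + 32))*40 = (143 + (22 + 32))*40 = (143 + 54)*40 = 197*40 = 7880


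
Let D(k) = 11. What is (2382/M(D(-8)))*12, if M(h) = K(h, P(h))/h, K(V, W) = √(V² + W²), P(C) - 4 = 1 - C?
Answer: 314424*√157/157 ≈ 25094.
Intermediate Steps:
P(C) = 5 - C (P(C) = 4 + (1 - C) = 5 - C)
M(h) = √(h² + (5 - h)²)/h
(2382/M(D(-8)))*12 = (2382/((√(11² + (-5 + 11)²)/11)))*12 = (2382/((√(121 + 6²)/11)))*12 = (2382/((√(121 + 36)/11)))*12 = (2382/((√157/11)))*12 = (2382*(11*√157/157))*12 = (26202*√157/157)*12 = 314424*√157/157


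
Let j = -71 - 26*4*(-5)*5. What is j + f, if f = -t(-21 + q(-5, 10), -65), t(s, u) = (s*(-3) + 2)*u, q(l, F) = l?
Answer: 7729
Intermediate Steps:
t(s, u) = u*(2 - 3*s) (t(s, u) = (-3*s + 2)*u = (2 - 3*s)*u = u*(2 - 3*s))
j = 2529 (j = -71 - (-520)*5 = -71 - 26*(-100) = -71 + 2600 = 2529)
f = 5200 (f = -(-65)*(2 - 3*(-21 - 5)) = -(-65)*(2 - 3*(-26)) = -(-65)*(2 + 78) = -(-65)*80 = -1*(-5200) = 5200)
j + f = 2529 + 5200 = 7729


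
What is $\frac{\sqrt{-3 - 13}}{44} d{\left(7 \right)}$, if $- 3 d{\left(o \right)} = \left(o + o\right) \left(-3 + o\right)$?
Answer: $- \frac{56 i}{33} \approx - 1.697 i$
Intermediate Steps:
$d{\left(o \right)} = - \frac{2 o \left(-3 + o\right)}{3}$ ($d{\left(o \right)} = - \frac{\left(o + o\right) \left(-3 + o\right)}{3} = - \frac{2 o \left(-3 + o\right)}{3}$)
$\frac{\sqrt{-3 - 13}}{44} d{\left(7 \right)} = \frac{\sqrt{-3 - 13}}{44} \cdot \frac{2}{3} \cdot 7 \left(3 - 7\right) = \sqrt{-16} \cdot \frac{1}{44} \cdot \frac{2}{3} \cdot 7 \left(3 - 7\right) = 4 i \frac{1}{44} \cdot \frac{2}{3} \cdot 7 \left(-4\right) = \frac{i}{11} \left(- \frac{56}{3}\right) = - \frac{56 i}{33}$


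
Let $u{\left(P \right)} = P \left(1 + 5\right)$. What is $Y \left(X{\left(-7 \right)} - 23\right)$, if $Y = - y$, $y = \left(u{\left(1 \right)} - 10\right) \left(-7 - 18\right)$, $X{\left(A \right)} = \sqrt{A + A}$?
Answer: $2300 - 100 i \sqrt{14} \approx 2300.0 - 374.17 i$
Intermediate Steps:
$u{\left(P \right)} = 6 P$ ($u{\left(P \right)} = P 6 = 6 P$)
$X{\left(A \right)} = \sqrt{2} \sqrt{A}$ ($X{\left(A \right)} = \sqrt{2 A} = \sqrt{2} \sqrt{A}$)
$y = 100$ ($y = \left(6 \cdot 1 - 10\right) \left(-7 - 18\right) = \left(6 - 10\right) \left(-25\right) = \left(-4\right) \left(-25\right) = 100$)
$Y = -100$ ($Y = \left(-1\right) 100 = -100$)
$Y \left(X{\left(-7 \right)} - 23\right) = - 100 \left(\sqrt{2} \sqrt{-7} - 23\right) = - 100 \left(\sqrt{2} i \sqrt{7} - 23\right) = - 100 \left(i \sqrt{14} - 23\right) = - 100 \left(-23 + i \sqrt{14}\right) = 2300 - 100 i \sqrt{14}$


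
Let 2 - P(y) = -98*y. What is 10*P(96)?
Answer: 94100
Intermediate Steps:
P(y) = 2 + 98*y (P(y) = 2 - (-98)*y = 2 + 98*y)
10*P(96) = 10*(2 + 98*96) = 10*(2 + 9408) = 10*9410 = 94100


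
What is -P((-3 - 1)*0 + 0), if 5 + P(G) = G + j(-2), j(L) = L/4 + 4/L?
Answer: 15/2 ≈ 7.5000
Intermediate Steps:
j(L) = 4/L + L/4 (j(L) = L*(¼) + 4/L = L/4 + 4/L = 4/L + L/4)
P(G) = -15/2 + G (P(G) = -5 + (G + (4/(-2) + (¼)*(-2))) = -5 + (G + (4*(-½) - ½)) = -5 + (G + (-2 - ½)) = -5 + (G - 5/2) = -5 + (-5/2 + G) = -15/2 + G)
-P((-3 - 1)*0 + 0) = -(-15/2 + ((-3 - 1)*0 + 0)) = -(-15/2 + (-4*0 + 0)) = -(-15/2 + (0 + 0)) = -(-15/2 + 0) = -1*(-15/2) = 15/2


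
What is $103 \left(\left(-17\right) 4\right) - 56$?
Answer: $-7060$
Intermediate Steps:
$103 \left(\left(-17\right) 4\right) - 56 = 103 \left(-68\right) - 56 = -7004 - 56 = -7060$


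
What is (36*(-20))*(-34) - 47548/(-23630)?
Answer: 289254974/11815 ≈ 24482.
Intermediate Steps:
(36*(-20))*(-34) - 47548/(-23630) = -720*(-34) - 47548*(-1/23630) = 24480 + 23774/11815 = 289254974/11815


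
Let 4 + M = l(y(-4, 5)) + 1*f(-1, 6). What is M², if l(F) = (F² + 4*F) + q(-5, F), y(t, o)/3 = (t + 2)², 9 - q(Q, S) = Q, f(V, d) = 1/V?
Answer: 40401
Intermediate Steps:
q(Q, S) = 9 - Q
y(t, o) = 3*(2 + t)² (y(t, o) = 3*(t + 2)² = 3*(2 + t)²)
l(F) = 14 + F² + 4*F (l(F) = (F² + 4*F) + (9 - 1*(-5)) = (F² + 4*F) + (9 + 5) = (F² + 4*F) + 14 = 14 + F² + 4*F)
M = 201 (M = -4 + ((14 + (3*(2 - 4)²)² + 4*(3*(2 - 4)²)) + 1/(-1)) = -4 + ((14 + (3*(-2)²)² + 4*(3*(-2)²)) + 1*(-1)) = -4 + ((14 + (3*4)² + 4*(3*4)) - 1) = -4 + ((14 + 12² + 4*12) - 1) = -4 + ((14 + 144 + 48) - 1) = -4 + (206 - 1) = -4 + 205 = 201)
M² = 201² = 40401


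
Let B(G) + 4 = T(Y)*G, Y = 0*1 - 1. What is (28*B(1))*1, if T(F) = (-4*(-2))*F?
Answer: -336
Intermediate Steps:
Y = -1 (Y = 0 - 1 = -1)
T(F) = 8*F
B(G) = -4 - 8*G (B(G) = -4 + (8*(-1))*G = -4 - 8*G)
(28*B(1))*1 = (28*(-4 - 8*1))*1 = (28*(-4 - 8))*1 = (28*(-12))*1 = -336*1 = -336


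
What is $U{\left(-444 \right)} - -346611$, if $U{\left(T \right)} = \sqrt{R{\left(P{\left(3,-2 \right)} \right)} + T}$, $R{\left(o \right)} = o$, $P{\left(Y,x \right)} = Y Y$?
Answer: $346611 + i \sqrt{435} \approx 3.4661 \cdot 10^{5} + 20.857 i$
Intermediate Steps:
$P{\left(Y,x \right)} = Y^{2}$
$U{\left(T \right)} = \sqrt{9 + T}$ ($U{\left(T \right)} = \sqrt{3^{2} + T} = \sqrt{9 + T}$)
$U{\left(-444 \right)} - -346611 = \sqrt{9 - 444} - -346611 = \sqrt{-435} + 346611 = i \sqrt{435} + 346611 = 346611 + i \sqrt{435}$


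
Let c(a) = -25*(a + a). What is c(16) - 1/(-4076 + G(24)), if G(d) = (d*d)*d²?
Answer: -262160001/327700 ≈ -800.00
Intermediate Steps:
G(d) = d⁴ (G(d) = d²*d² = d⁴)
c(a) = -50*a
c(16) - 1/(-4076 + G(24)) = -50*16 - 1/(-4076 + 24⁴) = -800 - 1/(-4076 + 331776) = -800 - 1/327700 = -262160001/327700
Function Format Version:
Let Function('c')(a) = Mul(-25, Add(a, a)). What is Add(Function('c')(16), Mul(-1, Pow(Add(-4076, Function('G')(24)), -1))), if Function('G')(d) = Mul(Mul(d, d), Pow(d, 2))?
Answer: Rational(-262160001, 327700) ≈ -800.00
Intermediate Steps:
Function('G')(d) = Pow(d, 4) (Function('G')(d) = Mul(Pow(d, 2), Pow(d, 2)) = Pow(d, 4))
Function('c')(a) = Mul(-50, a) (Function('c')(a) = Mul(-25, Mul(2, a)) = Mul(-50, a))
Add(Function('c')(16), Mul(-1, Pow(Add(-4076, Function('G')(24)), -1))) = Add(Mul(-50, 16), Mul(-1, Pow(Add(-4076, Pow(24, 4)), -1))) = Add(-800, Mul(-1, Pow(Add(-4076, 331776), -1))) = Add(-800, Mul(-1, Pow(327700, -1))) = Add(-800, Mul(-1, Rational(1, 327700))) = Add(-800, Rational(-1, 327700)) = Rational(-262160001, 327700)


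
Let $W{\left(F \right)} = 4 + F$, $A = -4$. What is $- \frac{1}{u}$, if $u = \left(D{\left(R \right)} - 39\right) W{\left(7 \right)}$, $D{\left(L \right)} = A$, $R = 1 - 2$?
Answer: $\frac{1}{473} \approx 0.0021142$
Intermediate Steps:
$R = -1$
$D{\left(L \right)} = -4$
$u = -473$ ($u = \left(-4 - 39\right) \left(4 + 7\right) = \left(-43\right) 11 = -473$)
$- \frac{1}{u} = - \frac{1}{-473} = \left(-1\right) \left(- \frac{1}{473}\right) = \frac{1}{473}$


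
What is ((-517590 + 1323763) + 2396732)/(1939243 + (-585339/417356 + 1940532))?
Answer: 1336751619180/1619246789561 ≈ 0.82554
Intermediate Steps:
((-517590 + 1323763) + 2396732)/(1939243 + (-585339/417356 + 1940532)) = (806173 + 2396732)/(1939243 + (-585339*1/417356 + 1940532)) = 3202905/(1939243 + (-585339/417356 + 1940532)) = 3202905/(1939243 + 809892088053/417356) = 3202905/(1619246789561/417356) = 3202905*(417356/1619246789561) = 1336751619180/1619246789561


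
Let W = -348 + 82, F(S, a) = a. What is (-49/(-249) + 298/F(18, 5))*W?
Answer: -19802902/1245 ≈ -15906.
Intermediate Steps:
W = -266
(-49/(-249) + 298/F(18, 5))*W = (-49/(-249) + 298/5)*(-266) = (-49*(-1/249) + 298*(⅕))*(-266) = (49/249 + 298/5)*(-266) = (74447/1245)*(-266) = -19802902/1245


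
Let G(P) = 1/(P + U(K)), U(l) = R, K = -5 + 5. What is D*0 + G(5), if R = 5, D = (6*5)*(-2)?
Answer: 1/10 ≈ 0.10000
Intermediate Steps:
D = -60 (D = 30*(-2) = -60)
K = 0
U(l) = 5
G(P) = 1/(5 + P) (G(P) = 1/(P + 5) = 1/(5 + P))
D*0 + G(5) = -60*0 + 1/(5 + 5) = 0 + 1/10 = 1/10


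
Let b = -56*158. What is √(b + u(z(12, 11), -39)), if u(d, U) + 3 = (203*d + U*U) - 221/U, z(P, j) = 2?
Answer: I*√62265/3 ≈ 83.177*I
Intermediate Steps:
u(d, U) = -3 + U² - 221/U + 203*d (u(d, U) = -3 + ((203*d + U*U) - 221/U) = -3 + ((203*d + U²) - 221/U) = -3 + ((U² + 203*d) - 221/U) = -3 + (U² - 221/U + 203*d) = -3 + U² - 221/U + 203*d)
b = -8848
√(b + u(z(12, 11), -39)) = √(-8848 + (-3 + (-39)² - 221/(-39) + 203*2)) = √(-8848 + (-3 + 1521 - 221*(-1/39) + 406)) = √(-8848 + (-3 + 1521 + 17/3 + 406)) = √(-8848 + 5789/3) = √(-20755/3) = I*√62265/3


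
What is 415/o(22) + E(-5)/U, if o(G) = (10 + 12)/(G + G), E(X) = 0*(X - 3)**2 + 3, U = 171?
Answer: 47311/57 ≈ 830.02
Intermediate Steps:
E(X) = 3 (E(X) = 0*(-3 + X)**2 + 3 = 0 + 3 = 3)
o(G) = 11/G (o(G) = 22/((2*G)) = 22*(1/(2*G)) = 11/G)
415/o(22) + E(-5)/U = 415/((11/22)) + 3/171 = 415/((11*(1/22))) + 3*(1/171) = 415/(1/2) + 1/57 = 415*2 + 1/57 = 830 + 1/57 = 47311/57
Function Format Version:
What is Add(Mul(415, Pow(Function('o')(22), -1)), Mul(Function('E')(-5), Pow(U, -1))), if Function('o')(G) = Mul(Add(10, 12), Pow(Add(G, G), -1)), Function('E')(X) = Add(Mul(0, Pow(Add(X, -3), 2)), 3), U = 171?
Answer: Rational(47311, 57) ≈ 830.02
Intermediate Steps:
Function('E')(X) = 3 (Function('E')(X) = Add(Mul(0, Pow(Add(-3, X), 2)), 3) = Add(0, 3) = 3)
Function('o')(G) = Mul(11, Pow(G, -1)) (Function('o')(G) = Mul(22, Pow(Mul(2, G), -1)) = Mul(22, Mul(Rational(1, 2), Pow(G, -1))) = Mul(11, Pow(G, -1)))
Add(Mul(415, Pow(Function('o')(22), -1)), Mul(Function('E')(-5), Pow(U, -1))) = Add(Mul(415, Pow(Mul(11, Pow(22, -1)), -1)), Mul(3, Pow(171, -1))) = Add(Mul(415, Pow(Mul(11, Rational(1, 22)), -1)), Mul(3, Rational(1, 171))) = Add(Mul(415, Pow(Rational(1, 2), -1)), Rational(1, 57)) = Add(Mul(415, 2), Rational(1, 57)) = Add(830, Rational(1, 57)) = Rational(47311, 57)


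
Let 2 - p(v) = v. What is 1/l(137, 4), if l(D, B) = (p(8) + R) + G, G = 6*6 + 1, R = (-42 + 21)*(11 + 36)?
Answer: -1/956 ≈ -0.0010460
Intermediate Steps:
R = -987 (R = -21*47 = -987)
G = 37 (G = 36 + 1 = 37)
p(v) = 2 - v
l(D, B) = -956 (l(D, B) = ((2 - 1*8) - 987) + 37 = ((2 - 8) - 987) + 37 = (-6 - 987) + 37 = -993 + 37 = -956)
1/l(137, 4) = 1/(-956) = -1/956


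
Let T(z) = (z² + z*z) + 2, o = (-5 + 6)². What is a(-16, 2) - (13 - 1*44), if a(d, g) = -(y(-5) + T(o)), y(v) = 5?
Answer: 22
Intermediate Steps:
o = 1 (o = 1² = 1)
T(z) = 2 + 2*z² (T(z) = (z² + z²) + 2 = 2*z² + 2 = 2 + 2*z²)
a(d, g) = -9 (a(d, g) = -(5 + (2 + 2*1²)) = -(5 + (2 + 2*1)) = -(5 + (2 + 2)) = -(5 + 4) = -1*9 = -9)
a(-16, 2) - (13 - 1*44) = -9 - (13 - 1*44) = -9 - (13 - 44) = -9 - (-31) = -9 - 1*(-31) = -9 + 31 = 22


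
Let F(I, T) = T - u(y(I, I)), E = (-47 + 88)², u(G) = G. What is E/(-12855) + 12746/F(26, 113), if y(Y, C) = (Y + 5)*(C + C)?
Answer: -166369649/19269645 ≈ -8.6338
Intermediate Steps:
y(Y, C) = 2*C*(5 + Y) (y(Y, C) = (5 + Y)*(2*C) = 2*C*(5 + Y))
E = 1681 (E = 41² = 1681)
F(I, T) = T - 2*I*(5 + I)
E/(-12855) + 12746/F(26, 113) = 1681/(-12855) + 12746/(113 - 2*26*(5 + 26)) = 1681*(-1/12855) + 12746/(113 - 2*26*31) = -1681/12855 + 12746/(113 - 1612) = -1681/12855 + 12746/(-1499) = -1681/12855 + 12746*(-1/1499) = -1681/12855 - 12746/1499 = -166369649/19269645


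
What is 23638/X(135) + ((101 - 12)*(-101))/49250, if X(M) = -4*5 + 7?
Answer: -1164288357/640250 ≈ -1818.5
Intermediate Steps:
X(M) = -13 (X(M) = -20 + 7 = -13)
23638/X(135) + ((101 - 12)*(-101))/49250 = 23638/(-13) + ((101 - 12)*(-101))/49250 = 23638*(-1/13) + (89*(-101))*(1/49250) = -23638/13 - 8989*1/49250 = -23638/13 - 8989/49250 = -1164288357/640250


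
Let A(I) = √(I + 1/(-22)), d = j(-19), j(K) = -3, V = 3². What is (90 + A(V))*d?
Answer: -270 - 3*√4334/22 ≈ -278.98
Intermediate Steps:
V = 9
d = -3
A(I) = √(-1/22 + I) (A(I) = √(I - 1/22) = √(-1/22 + I))
(90 + A(V))*d = (90 + √(-22 + 484*9)/22)*(-3) = (90 + √(-22 + 4356)/22)*(-3) = (90 + √4334/22)*(-3) = -270 - 3*√4334/22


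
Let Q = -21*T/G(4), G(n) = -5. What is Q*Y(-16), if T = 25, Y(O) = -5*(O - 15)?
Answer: 16275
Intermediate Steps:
Y(O) = 75 - 5*O (Y(O) = -5*(-15 + O) = 75 - 5*O)
Q = 105 (Q = -21/((-5/25)) = -21/((-5*1/25)) = -21/(-1/5) = -21*(-5) = 105)
Q*Y(-16) = 105*(75 - 5*(-16)) = 105*(75 + 80) = 105*155 = 16275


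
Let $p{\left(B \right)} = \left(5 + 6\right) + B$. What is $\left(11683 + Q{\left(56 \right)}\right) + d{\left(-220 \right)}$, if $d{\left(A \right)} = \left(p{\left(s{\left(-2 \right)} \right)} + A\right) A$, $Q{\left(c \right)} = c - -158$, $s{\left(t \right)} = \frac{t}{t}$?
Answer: $57657$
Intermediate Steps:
$s{\left(t \right)} = 1$
$Q{\left(c \right)} = 158 + c$ ($Q{\left(c \right)} = c + 158 = 158 + c$)
$p{\left(B \right)} = 11 + B$
$d{\left(A \right)} = A \left(12 + A\right)$ ($d{\left(A \right)} = \left(\left(11 + 1\right) + A\right) A = \left(12 + A\right) A = A \left(12 + A\right)$)
$\left(11683 + Q{\left(56 \right)}\right) + d{\left(-220 \right)} = \left(11683 + \left(158 + 56\right)\right) - 220 \left(12 - 220\right) = \left(11683 + 214\right) - -45760 = 11897 + 45760 = 57657$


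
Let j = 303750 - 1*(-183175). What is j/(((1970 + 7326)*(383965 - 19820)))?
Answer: 97385/677018384 ≈ 0.00014384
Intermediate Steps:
j = 486925 (j = 303750 + 183175 = 486925)
j/(((1970 + 7326)*(383965 - 19820))) = 486925/(((1970 + 7326)*(383965 - 19820))) = 486925/((9296*364145)) = 486925/3385091920 = 486925*(1/3385091920) = 97385/677018384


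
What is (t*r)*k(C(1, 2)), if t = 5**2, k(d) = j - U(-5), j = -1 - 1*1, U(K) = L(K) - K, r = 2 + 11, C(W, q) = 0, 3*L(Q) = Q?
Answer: -5200/3 ≈ -1733.3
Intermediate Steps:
L(Q) = Q/3
r = 13
U(K) = -2*K/3 (U(K) = K/3 - K = -2*K/3)
j = -2 (j = -1 - 1 = -2)
k(d) = -16/3 (k(d) = -2 - (-2)*(-5)/3 = -2 - 1*10/3 = -2 - 10/3 = -16/3)
t = 25
(t*r)*k(C(1, 2)) = (25*13)*(-16/3) = 325*(-16/3) = -5200/3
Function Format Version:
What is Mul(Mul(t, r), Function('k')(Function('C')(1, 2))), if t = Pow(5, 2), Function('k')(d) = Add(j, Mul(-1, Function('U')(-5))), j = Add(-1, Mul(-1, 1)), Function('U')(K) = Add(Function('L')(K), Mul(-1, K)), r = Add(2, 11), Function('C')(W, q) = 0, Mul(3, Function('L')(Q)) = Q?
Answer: Rational(-5200, 3) ≈ -1733.3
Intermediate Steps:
Function('L')(Q) = Mul(Rational(1, 3), Q)
r = 13
Function('U')(K) = Mul(Rational(-2, 3), K) (Function('U')(K) = Add(Mul(Rational(1, 3), K), Mul(-1, K)) = Mul(Rational(-2, 3), K))
j = -2 (j = Add(-1, -1) = -2)
Function('k')(d) = Rational(-16, 3) (Function('k')(d) = Add(-2, Mul(-1, Mul(Rational(-2, 3), -5))) = Add(-2, Mul(-1, Rational(10, 3))) = Add(-2, Rational(-10, 3)) = Rational(-16, 3))
t = 25
Mul(Mul(t, r), Function('k')(Function('C')(1, 2))) = Mul(Mul(25, 13), Rational(-16, 3)) = Mul(325, Rational(-16, 3)) = Rational(-5200, 3)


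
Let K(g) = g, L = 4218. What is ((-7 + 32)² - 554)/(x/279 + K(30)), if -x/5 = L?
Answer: -6603/4240 ≈ -1.5573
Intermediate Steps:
x = -21090 (x = -5*4218 = -21090)
((-7 + 32)² - 554)/(x/279 + K(30)) = ((-7 + 32)² - 554)/(-21090/279 + 30) = (25² - 554)/(-21090*1/279 + 30) = (625 - 554)/(-7030/93 + 30) = 71/(-4240/93) = 71*(-93/4240) = -6603/4240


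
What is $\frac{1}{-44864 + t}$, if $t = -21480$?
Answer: $- \frac{1}{66344} \approx -1.5073 \cdot 10^{-5}$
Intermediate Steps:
$\frac{1}{-44864 + t} = \frac{1}{-44864 - 21480} = \frac{1}{-66344} = - \frac{1}{66344}$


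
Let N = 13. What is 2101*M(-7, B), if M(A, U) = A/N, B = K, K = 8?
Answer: -14707/13 ≈ -1131.3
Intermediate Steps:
B = 8
M(A, U) = A/13
2101*M(-7, B) = 2101*((1/13)*(-7)) = 2101*(-7/13) = -14707/13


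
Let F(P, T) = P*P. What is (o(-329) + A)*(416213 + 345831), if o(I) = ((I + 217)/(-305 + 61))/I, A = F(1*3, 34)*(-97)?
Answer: -1907316117380/2867 ≈ -6.6527e+8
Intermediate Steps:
F(P, T) = P²
A = -873 (A = (1*3)²*(-97) = 3²*(-97) = 9*(-97) = -873)
o(I) = (-217/244 - I/244)/I (o(I) = ((217 + I)/(-244))/I = ((217 + I)*(-1/244))/I = (-217/244 - I/244)/I)
(o(-329) + A)*(416213 + 345831) = ((1/244)*(-217 - 1*(-329))/(-329) - 873)*(416213 + 345831) = ((1/244)*(-1/329)*(-217 + 329) - 873)*762044 = ((1/244)*(-1/329)*112 - 873)*762044 = (-4/2867 - 873)*762044 = -2502895/2867*762044 = -1907316117380/2867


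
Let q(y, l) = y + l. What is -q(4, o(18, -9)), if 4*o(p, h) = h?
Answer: -7/4 ≈ -1.7500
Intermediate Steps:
o(p, h) = h/4
q(y, l) = l + y
-q(4, o(18, -9)) = -((¼)*(-9) + 4) = -(-9/4 + 4) = -1*7/4 = -7/4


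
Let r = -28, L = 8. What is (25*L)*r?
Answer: -5600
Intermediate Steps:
(25*L)*r = (25*8)*(-28) = 200*(-28) = -5600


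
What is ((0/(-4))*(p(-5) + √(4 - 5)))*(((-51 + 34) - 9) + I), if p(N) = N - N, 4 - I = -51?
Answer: 0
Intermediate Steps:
I = 55 (I = 4 - 1*(-51) = 4 + 51 = 55)
p(N) = 0
((0/(-4))*(p(-5) + √(4 - 5)))*(((-51 + 34) - 9) + I) = ((0/(-4))*(0 + √(4 - 5)))*(((-51 + 34) - 9) + 55) = ((0*(-¼))*(0 + √(-1)))*((-17 - 9) + 55) = (0*(0 + I))*(-26 + 55) = (0*I)*29 = 0*29 = 0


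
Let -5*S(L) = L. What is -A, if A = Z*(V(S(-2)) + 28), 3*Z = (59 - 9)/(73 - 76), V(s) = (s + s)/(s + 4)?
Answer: 15500/99 ≈ 156.57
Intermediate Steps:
S(L) = -L/5
V(s) = 2*s/(4 + s) (V(s) = (2*s)/(4 + s) = 2*s/(4 + s))
Z = -50/9 (Z = ((59 - 9)/(73 - 76))/3 = (50/(-3))/3 = (50*(-1/3))/3 = (1/3)*(-50/3) = -50/9 ≈ -5.5556)
A = -15500/99 (A = -50*(2*(-1/5*(-2))/(4 - 1/5*(-2)) + 28)/9 = -50*(2*(2/5)/(4 + 2/5) + 28)/9 = -50*(2*(2/5)/(22/5) + 28)/9 = -50*(2*(2/5)*(5/22) + 28)/9 = -50*(2/11 + 28)/9 = -50/9*310/11 = -15500/99 ≈ -156.57)
-A = -1*(-15500/99) = 15500/99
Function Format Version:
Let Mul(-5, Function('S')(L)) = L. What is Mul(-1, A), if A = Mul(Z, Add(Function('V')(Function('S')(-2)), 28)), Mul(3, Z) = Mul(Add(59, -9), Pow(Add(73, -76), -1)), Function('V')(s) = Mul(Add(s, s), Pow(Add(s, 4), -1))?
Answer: Rational(15500, 99) ≈ 156.57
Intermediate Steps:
Function('S')(L) = Mul(Rational(-1, 5), L)
Function('V')(s) = Mul(2, s, Pow(Add(4, s), -1)) (Function('V')(s) = Mul(Mul(2, s), Pow(Add(4, s), -1)) = Mul(2, s, Pow(Add(4, s), -1)))
Z = Rational(-50, 9) (Z = Mul(Rational(1, 3), Mul(Add(59, -9), Pow(Add(73, -76), -1))) = Mul(Rational(1, 3), Mul(50, Pow(-3, -1))) = Mul(Rational(1, 3), Mul(50, Rational(-1, 3))) = Mul(Rational(1, 3), Rational(-50, 3)) = Rational(-50, 9) ≈ -5.5556)
A = Rational(-15500, 99) (A = Mul(Rational(-50, 9), Add(Mul(2, Mul(Rational(-1, 5), -2), Pow(Add(4, Mul(Rational(-1, 5), -2)), -1)), 28)) = Mul(Rational(-50, 9), Add(Mul(2, Rational(2, 5), Pow(Add(4, Rational(2, 5)), -1)), 28)) = Mul(Rational(-50, 9), Add(Mul(2, Rational(2, 5), Pow(Rational(22, 5), -1)), 28)) = Mul(Rational(-50, 9), Add(Mul(2, Rational(2, 5), Rational(5, 22)), 28)) = Mul(Rational(-50, 9), Add(Rational(2, 11), 28)) = Mul(Rational(-50, 9), Rational(310, 11)) = Rational(-15500, 99) ≈ -156.57)
Mul(-1, A) = Mul(-1, Rational(-15500, 99)) = Rational(15500, 99)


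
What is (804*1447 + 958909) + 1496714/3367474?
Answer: 3573390732246/1683737 ≈ 2.1223e+6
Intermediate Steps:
(804*1447 + 958909) + 1496714/3367474 = (1163388 + 958909) + 1496714*(1/3367474) = 2122297 + 748357/1683737 = 3573390732246/1683737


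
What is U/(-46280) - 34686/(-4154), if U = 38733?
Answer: 722185599/96123560 ≈ 7.5131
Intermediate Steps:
U/(-46280) - 34686/(-4154) = 38733/(-46280) - 34686/(-4154) = 38733*(-1/46280) - 34686*(-1/4154) = -38733/46280 + 17343/2077 = 722185599/96123560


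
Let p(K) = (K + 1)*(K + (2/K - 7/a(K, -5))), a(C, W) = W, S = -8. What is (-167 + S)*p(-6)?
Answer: -12950/3 ≈ -4316.7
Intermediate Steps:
p(K) = (1 + K)*(7/5 + K + 2/K) (p(K) = (K + 1)*(K + (2/K - 7/(-5))) = (1 + K)*(K + (2/K - 7*(-⅕))) = (1 + K)*(K + (2/K + 7/5)) = (1 + K)*(K + (7/5 + 2/K)) = (1 + K)*(7/5 + K + 2/K))
(-167 + S)*p(-6) = (-167 - 8)*(17/5 + (-6)² + 2/(-6) + (12/5)*(-6)) = -175*(17/5 + 36 + 2*(-⅙) - 72/5) = -175*(17/5 + 36 - ⅓ - 72/5) = -175*74/3 = -12950/3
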